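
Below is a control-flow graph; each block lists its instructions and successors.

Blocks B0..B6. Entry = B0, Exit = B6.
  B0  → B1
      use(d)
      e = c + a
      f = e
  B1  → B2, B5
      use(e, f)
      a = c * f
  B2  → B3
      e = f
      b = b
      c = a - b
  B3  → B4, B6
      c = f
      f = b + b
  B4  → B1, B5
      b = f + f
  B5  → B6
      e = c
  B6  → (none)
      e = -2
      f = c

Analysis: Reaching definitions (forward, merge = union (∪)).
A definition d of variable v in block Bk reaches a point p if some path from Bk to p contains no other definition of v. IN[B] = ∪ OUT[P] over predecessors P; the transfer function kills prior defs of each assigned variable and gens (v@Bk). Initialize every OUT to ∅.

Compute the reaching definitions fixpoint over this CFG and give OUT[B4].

Fixpoint table:
  B0:   IN={}   OUT={e@B0, f@B0}
  B1:   IN={a@B1, b@B4, c@B3, e@B0, e@B2, f@B0, f@B3}   OUT={a@B1, b@B4, c@B3, e@B0, e@B2, f@B0, f@B3}
  B2:   IN={a@B1, b@B4, c@B3, e@B0, e@B2, f@B0, f@B3}   OUT={a@B1, b@B2, c@B2, e@B2, f@B0, f@B3}
  B3:   IN={a@B1, b@B2, c@B2, e@B2, f@B0, f@B3}   OUT={a@B1, b@B2, c@B3, e@B2, f@B3}
  B4:   IN={a@B1, b@B2, c@B3, e@B2, f@B3}   OUT={a@B1, b@B4, c@B3, e@B2, f@B3}
  B5:   IN={a@B1, b@B4, c@B3, e@B0, e@B2, f@B0, f@B3}   OUT={a@B1, b@B4, c@B3, e@B5, f@B0, f@B3}
  B6:   IN={a@B1, b@B2, b@B4, c@B3, e@B2, e@B5, f@B0, f@B3}   OUT={a@B1, b@B2, b@B4, c@B3, e@B6, f@B6}

Merge at B4: IN[B4] = OUT[B3] = {a@B1, b@B2, c@B3, e@B2, f@B3}
Applying B4's transfer function to that IN value gives OUT[B4] (row B4 above).

Answer: {a@B1, b@B4, c@B3, e@B2, f@B3}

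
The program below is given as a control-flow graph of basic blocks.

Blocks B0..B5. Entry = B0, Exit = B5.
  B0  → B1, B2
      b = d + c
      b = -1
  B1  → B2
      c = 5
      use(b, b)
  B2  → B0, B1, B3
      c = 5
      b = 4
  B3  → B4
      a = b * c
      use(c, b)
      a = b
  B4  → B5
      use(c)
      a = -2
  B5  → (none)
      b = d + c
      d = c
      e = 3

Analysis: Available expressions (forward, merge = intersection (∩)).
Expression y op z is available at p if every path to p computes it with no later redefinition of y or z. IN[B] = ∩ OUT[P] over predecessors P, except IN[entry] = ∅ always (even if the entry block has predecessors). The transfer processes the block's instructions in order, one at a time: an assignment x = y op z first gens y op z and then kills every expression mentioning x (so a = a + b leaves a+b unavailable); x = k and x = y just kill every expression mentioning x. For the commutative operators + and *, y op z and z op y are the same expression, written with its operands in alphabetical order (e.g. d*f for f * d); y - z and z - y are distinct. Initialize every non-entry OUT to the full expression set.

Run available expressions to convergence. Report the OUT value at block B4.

Per-block solution:
  B0:   IN={}   OUT={c+d}
  B1:   IN={}   OUT={}
  B2:   IN={}   OUT={}
  B3:   IN={}   OUT={b*c}
  B4:   IN={b*c}   OUT={b*c}
  B5:   IN={b*c}   OUT={}

Merge at B4: IN[B4] = OUT[B3] = {b*c}
Applying B4's transfer function to that IN value gives OUT[B4] (row B4 above).

Answer: {b*c}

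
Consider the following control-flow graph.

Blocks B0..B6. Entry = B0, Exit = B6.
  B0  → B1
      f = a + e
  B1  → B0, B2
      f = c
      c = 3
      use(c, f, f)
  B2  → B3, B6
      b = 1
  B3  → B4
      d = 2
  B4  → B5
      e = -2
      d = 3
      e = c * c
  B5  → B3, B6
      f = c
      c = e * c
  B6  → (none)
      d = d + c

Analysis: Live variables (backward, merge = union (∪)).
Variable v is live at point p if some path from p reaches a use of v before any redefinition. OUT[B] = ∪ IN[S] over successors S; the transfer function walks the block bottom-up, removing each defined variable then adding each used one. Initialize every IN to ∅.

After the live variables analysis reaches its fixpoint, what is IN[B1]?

Converged values:
  B0: | IN={a, c, d, e} | OUT={a, c, d, e}
  B1: | IN={a, c, d, e} | OUT={a, c, d, e}
  B2: | IN={c, d} | OUT={c, d}
  B3: | IN={c} | OUT={c}
  B4: | IN={c} | OUT={c, d, e}
  B5: | IN={c, d, e} | OUT={c, d}
  B6: | IN={c, d} | OUT={}

Merge at B1: OUT[B1] = IN[B0] ⊔ IN[B2] = {a, c, d, e}
Applying B1's transfer function to that OUT value gives IN[B1] (row B1 above).

Answer: {a, c, d, e}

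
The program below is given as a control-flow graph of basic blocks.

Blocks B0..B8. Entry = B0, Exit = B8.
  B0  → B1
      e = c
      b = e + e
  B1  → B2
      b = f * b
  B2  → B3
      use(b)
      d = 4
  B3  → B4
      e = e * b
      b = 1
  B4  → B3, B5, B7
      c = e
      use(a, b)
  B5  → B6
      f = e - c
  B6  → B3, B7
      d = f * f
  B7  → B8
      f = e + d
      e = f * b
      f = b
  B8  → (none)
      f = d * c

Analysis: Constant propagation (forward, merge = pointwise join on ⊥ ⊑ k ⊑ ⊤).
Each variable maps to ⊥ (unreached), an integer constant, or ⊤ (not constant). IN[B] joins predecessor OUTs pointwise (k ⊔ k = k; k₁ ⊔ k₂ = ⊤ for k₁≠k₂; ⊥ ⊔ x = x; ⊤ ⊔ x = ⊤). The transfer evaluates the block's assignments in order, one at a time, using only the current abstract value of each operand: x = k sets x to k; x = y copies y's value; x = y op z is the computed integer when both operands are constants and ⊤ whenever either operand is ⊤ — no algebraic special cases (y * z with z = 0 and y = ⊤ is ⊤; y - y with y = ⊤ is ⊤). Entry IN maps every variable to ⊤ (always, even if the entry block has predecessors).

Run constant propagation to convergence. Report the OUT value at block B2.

Fixpoint table:
  B0: | IN=(all ⊤) | OUT=(all ⊤)
  B1: | IN=(all ⊤) | OUT=(all ⊤)
  B2: | IN=(all ⊤) | OUT={d:4; rest ⊤}
  B3: | IN=(all ⊤) | OUT={b:1; rest ⊤}
  B4: | IN={b:1; rest ⊤} | OUT={b:1; rest ⊤}
  B5: | IN={b:1; rest ⊤} | OUT={b:1; rest ⊤}
  B6: | IN={b:1; rest ⊤} | OUT={b:1; rest ⊤}
  B7: | IN={b:1; rest ⊤} | OUT={b:1, f:1; rest ⊤}
  B8: | IN={b:1, f:1; rest ⊤} | OUT={b:1; rest ⊤}

Merge at B2: IN[B2] = OUT[B1] = {a: ⊤, b: ⊤, c: ⊤, d: ⊤, e: ⊤, f: ⊤}
Applying B2's transfer function to that IN value gives OUT[B2] (row B2 above).

Answer: {a: ⊤, b: ⊤, c: ⊤, d: 4, e: ⊤, f: ⊤}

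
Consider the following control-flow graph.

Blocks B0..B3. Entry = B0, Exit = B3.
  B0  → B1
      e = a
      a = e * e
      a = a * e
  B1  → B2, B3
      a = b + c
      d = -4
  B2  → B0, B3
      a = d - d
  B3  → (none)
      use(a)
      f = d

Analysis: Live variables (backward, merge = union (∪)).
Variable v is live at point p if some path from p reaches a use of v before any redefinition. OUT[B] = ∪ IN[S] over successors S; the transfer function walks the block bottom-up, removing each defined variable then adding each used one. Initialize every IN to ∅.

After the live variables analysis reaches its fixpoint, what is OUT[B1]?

Fixpoint table:
  B0:   IN={a, b, c}   OUT={b, c}
  B1:   IN={b, c}   OUT={a, b, c, d}
  B2:   IN={b, c, d}   OUT={a, b, c, d}
  B3:   IN={a, d}   OUT={}

Merge at B1: OUT[B1] = IN[B2] ⊔ IN[B3] = {a, b, c, d}

Answer: {a, b, c, d}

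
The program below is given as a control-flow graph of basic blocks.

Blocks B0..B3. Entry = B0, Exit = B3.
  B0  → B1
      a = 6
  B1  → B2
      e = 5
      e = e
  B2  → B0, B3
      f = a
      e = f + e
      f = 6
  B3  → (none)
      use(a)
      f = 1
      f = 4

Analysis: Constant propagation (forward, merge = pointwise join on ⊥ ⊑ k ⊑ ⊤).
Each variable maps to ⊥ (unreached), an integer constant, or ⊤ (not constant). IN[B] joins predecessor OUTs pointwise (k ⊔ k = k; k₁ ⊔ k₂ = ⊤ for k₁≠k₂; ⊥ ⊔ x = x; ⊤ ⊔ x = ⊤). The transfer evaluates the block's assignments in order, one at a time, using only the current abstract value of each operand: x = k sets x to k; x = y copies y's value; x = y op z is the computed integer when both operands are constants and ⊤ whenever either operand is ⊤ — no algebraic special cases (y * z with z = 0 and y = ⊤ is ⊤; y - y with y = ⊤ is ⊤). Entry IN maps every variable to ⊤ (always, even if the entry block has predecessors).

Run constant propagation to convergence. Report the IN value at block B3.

Answer: {a: 6, b: ⊤, c: ⊤, d: ⊤, e: 11, f: 6}

Working:
Fixpoint table:
  B0: | IN=(all ⊤) | OUT={a:6; rest ⊤}
  B1: | IN={a:6; rest ⊤} | OUT={a:6, e:5; rest ⊤}
  B2: | IN={a:6, e:5; rest ⊤} | OUT={a:6, e:11, f:6; rest ⊤}
  B3: | IN={a:6, e:11, f:6; rest ⊤} | OUT={a:6, e:11, f:4; rest ⊤}

Merge at B3: IN[B3] = OUT[B2] = {a: 6, b: ⊤, c: ⊤, d: ⊤, e: 11, f: 6}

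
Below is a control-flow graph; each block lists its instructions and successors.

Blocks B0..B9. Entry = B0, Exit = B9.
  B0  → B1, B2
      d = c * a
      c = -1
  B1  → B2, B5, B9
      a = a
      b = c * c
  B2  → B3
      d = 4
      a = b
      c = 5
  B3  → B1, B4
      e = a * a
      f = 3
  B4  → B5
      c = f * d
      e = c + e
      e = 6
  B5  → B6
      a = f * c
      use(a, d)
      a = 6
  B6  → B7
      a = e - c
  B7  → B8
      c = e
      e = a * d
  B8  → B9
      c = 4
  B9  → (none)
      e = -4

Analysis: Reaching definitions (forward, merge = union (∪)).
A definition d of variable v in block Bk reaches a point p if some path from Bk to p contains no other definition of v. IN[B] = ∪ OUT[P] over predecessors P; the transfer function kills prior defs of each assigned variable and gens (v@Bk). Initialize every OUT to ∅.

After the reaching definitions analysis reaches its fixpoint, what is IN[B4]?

Converged values:
  B0:   IN={}   OUT={c@B0, d@B0}
  B1:   IN={a@B2, b@B1, c@B0, c@B2, d@B0, d@B2, e@B3, f@B3}   OUT={a@B1, b@B1, c@B0, c@B2, d@B0, d@B2, e@B3, f@B3}
  B2:   IN={a@B1, b@B1, c@B0, c@B2, d@B0, d@B2, e@B3, f@B3}   OUT={a@B2, b@B1, c@B2, d@B2, e@B3, f@B3}
  B3:   IN={a@B2, b@B1, c@B2, d@B2, e@B3, f@B3}   OUT={a@B2, b@B1, c@B2, d@B2, e@B3, f@B3}
  B4:   IN={a@B2, b@B1, c@B2, d@B2, e@B3, f@B3}   OUT={a@B2, b@B1, c@B4, d@B2, e@B4, f@B3}
  B5:   IN={a@B1, a@B2, b@B1, c@B0, c@B2, c@B4, d@B0, d@B2, e@B3, e@B4, f@B3}   OUT={a@B5, b@B1, c@B0, c@B2, c@B4, d@B0, d@B2, e@B3, e@B4, f@B3}
  B6:   IN={a@B5, b@B1, c@B0, c@B2, c@B4, d@B0, d@B2, e@B3, e@B4, f@B3}   OUT={a@B6, b@B1, c@B0, c@B2, c@B4, d@B0, d@B2, e@B3, e@B4, f@B3}
  B7:   IN={a@B6, b@B1, c@B0, c@B2, c@B4, d@B0, d@B2, e@B3, e@B4, f@B3}   OUT={a@B6, b@B1, c@B7, d@B0, d@B2, e@B7, f@B3}
  B8:   IN={a@B6, b@B1, c@B7, d@B0, d@B2, e@B7, f@B3}   OUT={a@B6, b@B1, c@B8, d@B0, d@B2, e@B7, f@B3}
  B9:   IN={a@B1, a@B6, b@B1, c@B0, c@B2, c@B8, d@B0, d@B2, e@B3, e@B7, f@B3}   OUT={a@B1, a@B6, b@B1, c@B0, c@B2, c@B8, d@B0, d@B2, e@B9, f@B3}

Merge at B4: IN[B4] = OUT[B3] = {a@B2, b@B1, c@B2, d@B2, e@B3, f@B3}

Answer: {a@B2, b@B1, c@B2, d@B2, e@B3, f@B3}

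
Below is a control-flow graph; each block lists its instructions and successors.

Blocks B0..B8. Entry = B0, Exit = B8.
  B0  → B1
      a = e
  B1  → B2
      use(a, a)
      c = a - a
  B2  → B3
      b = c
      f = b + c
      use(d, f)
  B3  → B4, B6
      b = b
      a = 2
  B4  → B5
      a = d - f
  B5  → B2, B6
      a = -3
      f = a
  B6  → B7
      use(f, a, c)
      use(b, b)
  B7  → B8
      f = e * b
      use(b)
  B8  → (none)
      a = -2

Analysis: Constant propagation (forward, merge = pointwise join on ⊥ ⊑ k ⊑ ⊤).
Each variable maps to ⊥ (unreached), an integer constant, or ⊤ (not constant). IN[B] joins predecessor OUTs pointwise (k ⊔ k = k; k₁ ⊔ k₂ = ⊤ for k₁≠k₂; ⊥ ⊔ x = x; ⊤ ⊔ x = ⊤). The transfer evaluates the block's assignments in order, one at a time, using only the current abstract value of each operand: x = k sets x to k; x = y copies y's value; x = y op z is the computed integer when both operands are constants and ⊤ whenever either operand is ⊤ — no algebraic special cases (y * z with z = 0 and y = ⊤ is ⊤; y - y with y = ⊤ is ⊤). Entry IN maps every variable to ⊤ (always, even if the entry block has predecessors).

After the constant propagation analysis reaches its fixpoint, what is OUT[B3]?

Answer: {a: 2, b: ⊤, c: ⊤, d: ⊤, e: ⊤, f: ⊤}

Working:
Converged values:
  B0: | IN=(all ⊤) | OUT=(all ⊤)
  B1: | IN=(all ⊤) | OUT=(all ⊤)
  B2: | IN=(all ⊤) | OUT=(all ⊤)
  B3: | IN=(all ⊤) | OUT={a:2; rest ⊤}
  B4: | IN={a:2; rest ⊤} | OUT=(all ⊤)
  B5: | IN=(all ⊤) | OUT={a:-3, f:-3; rest ⊤}
  B6: | IN=(all ⊤) | OUT=(all ⊤)
  B7: | IN=(all ⊤) | OUT=(all ⊤)
  B8: | IN=(all ⊤) | OUT={a:-2; rest ⊤}

Merge at B3: IN[B3] = OUT[B2] = {a: ⊤, b: ⊤, c: ⊤, d: ⊤, e: ⊤, f: ⊤}
Applying B3's transfer function to that IN value gives OUT[B3] (row B3 above).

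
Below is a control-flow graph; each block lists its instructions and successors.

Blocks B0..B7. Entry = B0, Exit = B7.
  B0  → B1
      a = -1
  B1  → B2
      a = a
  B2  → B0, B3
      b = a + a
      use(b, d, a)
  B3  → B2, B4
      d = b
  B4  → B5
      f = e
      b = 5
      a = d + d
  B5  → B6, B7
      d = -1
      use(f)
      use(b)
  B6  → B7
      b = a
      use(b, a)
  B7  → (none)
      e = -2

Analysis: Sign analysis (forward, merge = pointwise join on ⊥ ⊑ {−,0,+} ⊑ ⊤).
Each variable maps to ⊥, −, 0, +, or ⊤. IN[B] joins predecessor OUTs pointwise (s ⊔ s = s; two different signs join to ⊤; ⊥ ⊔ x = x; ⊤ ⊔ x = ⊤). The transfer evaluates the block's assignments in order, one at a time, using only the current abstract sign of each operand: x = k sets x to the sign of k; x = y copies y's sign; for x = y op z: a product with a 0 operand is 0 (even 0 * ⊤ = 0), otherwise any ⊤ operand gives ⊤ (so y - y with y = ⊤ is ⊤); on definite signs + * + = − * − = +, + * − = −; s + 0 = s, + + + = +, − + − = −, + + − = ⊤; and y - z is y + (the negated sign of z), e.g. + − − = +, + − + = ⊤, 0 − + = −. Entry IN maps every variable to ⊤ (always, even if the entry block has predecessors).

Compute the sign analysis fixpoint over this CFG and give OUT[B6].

Per-block solution:
  B0:   IN=(all ⊤)   OUT={a:-; rest ⊤}
  B1:   IN={a:-; rest ⊤}   OUT={a:-; rest ⊤}
  B2:   IN={a:-; rest ⊤}   OUT={a:-, b:-; rest ⊤}
  B3:   IN={a:-, b:-; rest ⊤}   OUT={a:-, b:-, d:-; rest ⊤}
  B4:   IN={a:-, b:-, d:-; rest ⊤}   OUT={a:-, b:+, d:-; rest ⊤}
  B5:   IN={a:-, b:+, d:-; rest ⊤}   OUT={a:-, b:+, d:-; rest ⊤}
  B6:   IN={a:-, b:+, d:-; rest ⊤}   OUT={a:-, b:-, d:-; rest ⊤}
  B7:   IN={a:-, d:-; rest ⊤}   OUT={a:-, d:-, e:-; rest ⊤}

Merge at B6: IN[B6] = OUT[B5] = {a: -, b: +, c: ⊤, d: -, e: ⊤, f: ⊤}
Applying B6's transfer function to that IN value gives OUT[B6] (row B6 above).

Answer: {a: -, b: -, c: ⊤, d: -, e: ⊤, f: ⊤}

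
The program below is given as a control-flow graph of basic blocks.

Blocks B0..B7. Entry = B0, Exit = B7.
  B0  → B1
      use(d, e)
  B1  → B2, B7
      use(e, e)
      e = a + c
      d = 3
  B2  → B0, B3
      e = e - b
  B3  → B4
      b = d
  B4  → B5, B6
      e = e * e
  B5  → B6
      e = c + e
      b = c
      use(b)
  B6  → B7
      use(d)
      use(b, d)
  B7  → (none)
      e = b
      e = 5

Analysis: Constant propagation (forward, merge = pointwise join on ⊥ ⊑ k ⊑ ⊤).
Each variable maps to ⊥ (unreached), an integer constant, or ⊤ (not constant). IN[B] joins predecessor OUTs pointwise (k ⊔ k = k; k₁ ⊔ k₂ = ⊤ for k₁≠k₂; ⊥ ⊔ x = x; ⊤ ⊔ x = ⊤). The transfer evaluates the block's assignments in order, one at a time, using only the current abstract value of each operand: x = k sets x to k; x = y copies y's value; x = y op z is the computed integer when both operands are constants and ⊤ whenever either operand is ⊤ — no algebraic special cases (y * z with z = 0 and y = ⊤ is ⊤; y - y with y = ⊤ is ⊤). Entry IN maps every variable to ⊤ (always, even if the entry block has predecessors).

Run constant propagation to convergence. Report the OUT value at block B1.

Fixpoint table:
  B0:   IN=(all ⊤)   OUT=(all ⊤)
  B1:   IN=(all ⊤)   OUT={d:3; rest ⊤}
  B2:   IN={d:3; rest ⊤}   OUT={d:3; rest ⊤}
  B3:   IN={d:3; rest ⊤}   OUT={b:3, d:3; rest ⊤}
  B4:   IN={b:3, d:3; rest ⊤}   OUT={b:3, d:3; rest ⊤}
  B5:   IN={b:3, d:3; rest ⊤}   OUT={d:3; rest ⊤}
  B6:   IN={d:3; rest ⊤}   OUT={d:3; rest ⊤}
  B7:   IN={d:3; rest ⊤}   OUT={d:3, e:5; rest ⊤}

Merge at B1: IN[B1] = OUT[B0] = {a: ⊤, b: ⊤, c: ⊤, d: ⊤, e: ⊤, f: ⊤}
Applying B1's transfer function to that IN value gives OUT[B1] (row B1 above).

Answer: {a: ⊤, b: ⊤, c: ⊤, d: 3, e: ⊤, f: ⊤}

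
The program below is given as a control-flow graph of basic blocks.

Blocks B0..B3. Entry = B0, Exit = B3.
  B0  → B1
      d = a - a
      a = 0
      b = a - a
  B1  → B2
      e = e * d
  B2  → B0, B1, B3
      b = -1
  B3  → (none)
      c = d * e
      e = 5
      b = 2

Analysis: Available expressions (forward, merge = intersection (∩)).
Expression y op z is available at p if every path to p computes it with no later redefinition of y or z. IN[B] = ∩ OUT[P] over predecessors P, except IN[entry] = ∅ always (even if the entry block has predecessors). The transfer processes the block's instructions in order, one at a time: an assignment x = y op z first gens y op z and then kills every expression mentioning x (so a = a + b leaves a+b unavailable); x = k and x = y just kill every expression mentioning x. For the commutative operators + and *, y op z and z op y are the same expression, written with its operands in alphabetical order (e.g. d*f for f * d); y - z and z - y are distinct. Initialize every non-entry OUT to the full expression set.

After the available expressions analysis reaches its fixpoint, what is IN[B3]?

Answer: {a-a}

Trace:
Per-block solution:
  B0:  IN={}  OUT={a-a}
  B1:  IN={a-a}  OUT={a-a}
  B2:  IN={a-a}  OUT={a-a}
  B3:  IN={a-a}  OUT={a-a}

Merge at B3: IN[B3] = OUT[B2] = {a-a}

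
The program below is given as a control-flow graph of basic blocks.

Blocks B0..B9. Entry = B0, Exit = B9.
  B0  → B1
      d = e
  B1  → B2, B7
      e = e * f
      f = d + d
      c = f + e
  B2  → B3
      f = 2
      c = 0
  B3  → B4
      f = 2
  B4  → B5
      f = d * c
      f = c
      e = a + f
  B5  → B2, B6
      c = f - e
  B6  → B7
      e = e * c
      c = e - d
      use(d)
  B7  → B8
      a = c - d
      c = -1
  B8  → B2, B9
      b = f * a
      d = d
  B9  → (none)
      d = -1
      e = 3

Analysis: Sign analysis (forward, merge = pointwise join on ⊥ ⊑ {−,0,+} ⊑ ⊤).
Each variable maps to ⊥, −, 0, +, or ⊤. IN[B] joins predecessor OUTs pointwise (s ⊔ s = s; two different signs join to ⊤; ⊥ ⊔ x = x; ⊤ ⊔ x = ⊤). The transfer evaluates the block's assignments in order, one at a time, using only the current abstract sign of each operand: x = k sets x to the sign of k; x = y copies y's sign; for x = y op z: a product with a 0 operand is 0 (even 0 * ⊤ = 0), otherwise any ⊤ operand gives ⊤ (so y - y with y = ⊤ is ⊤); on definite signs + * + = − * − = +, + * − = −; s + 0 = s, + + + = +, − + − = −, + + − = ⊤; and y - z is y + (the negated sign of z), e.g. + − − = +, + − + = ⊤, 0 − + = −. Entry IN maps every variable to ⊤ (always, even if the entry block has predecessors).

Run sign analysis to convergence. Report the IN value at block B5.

Converged values:
  B0:   IN=(all ⊤)   OUT=(all ⊤)
  B1:   IN=(all ⊤)   OUT=(all ⊤)
  B2:   IN=(all ⊤)   OUT={c:0, f:+; rest ⊤}
  B3:   IN={c:0, f:+; rest ⊤}   OUT={c:0, f:+; rest ⊤}
  B4:   IN={c:0, f:+; rest ⊤}   OUT={c:0, f:0; rest ⊤}
  B5:   IN={c:0, f:0; rest ⊤}   OUT={f:0; rest ⊤}
  B6:   IN={f:0; rest ⊤}   OUT={f:0; rest ⊤}
  B7:   IN=(all ⊤)   OUT={c:-; rest ⊤}
  B8:   IN={c:-; rest ⊤}   OUT={c:-; rest ⊤}
  B9:   IN={c:-; rest ⊤}   OUT={c:-, d:-, e:+; rest ⊤}

Merge at B5: IN[B5] = OUT[B4] = {a: ⊤, b: ⊤, c: 0, d: ⊤, e: ⊤, f: 0}

Answer: {a: ⊤, b: ⊤, c: 0, d: ⊤, e: ⊤, f: 0}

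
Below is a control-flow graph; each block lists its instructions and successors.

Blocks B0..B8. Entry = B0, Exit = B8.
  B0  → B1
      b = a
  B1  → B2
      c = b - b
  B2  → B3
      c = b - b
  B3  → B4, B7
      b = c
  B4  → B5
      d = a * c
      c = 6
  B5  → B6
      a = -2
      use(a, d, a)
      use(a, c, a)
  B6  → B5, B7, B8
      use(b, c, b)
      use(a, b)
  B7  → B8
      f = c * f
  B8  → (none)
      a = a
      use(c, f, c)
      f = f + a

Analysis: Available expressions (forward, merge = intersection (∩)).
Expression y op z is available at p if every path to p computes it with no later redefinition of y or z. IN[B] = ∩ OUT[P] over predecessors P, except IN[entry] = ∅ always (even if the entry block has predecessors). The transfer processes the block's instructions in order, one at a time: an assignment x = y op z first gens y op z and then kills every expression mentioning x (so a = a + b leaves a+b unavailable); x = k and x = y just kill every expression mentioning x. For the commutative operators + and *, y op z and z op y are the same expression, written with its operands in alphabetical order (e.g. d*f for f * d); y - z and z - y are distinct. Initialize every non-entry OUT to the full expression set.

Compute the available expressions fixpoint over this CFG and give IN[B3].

Fixpoint table:
  B0:  IN={}  OUT={}
  B1:  IN={}  OUT={b-b}
  B2:  IN={b-b}  OUT={b-b}
  B3:  IN={b-b}  OUT={}
  B4:  IN={}  OUT={}
  B5:  IN={}  OUT={}
  B6:  IN={}  OUT={}
  B7:  IN={}  OUT={}
  B8:  IN={}  OUT={}

Merge at B3: IN[B3] = OUT[B2] = {b-b}

Answer: {b-b}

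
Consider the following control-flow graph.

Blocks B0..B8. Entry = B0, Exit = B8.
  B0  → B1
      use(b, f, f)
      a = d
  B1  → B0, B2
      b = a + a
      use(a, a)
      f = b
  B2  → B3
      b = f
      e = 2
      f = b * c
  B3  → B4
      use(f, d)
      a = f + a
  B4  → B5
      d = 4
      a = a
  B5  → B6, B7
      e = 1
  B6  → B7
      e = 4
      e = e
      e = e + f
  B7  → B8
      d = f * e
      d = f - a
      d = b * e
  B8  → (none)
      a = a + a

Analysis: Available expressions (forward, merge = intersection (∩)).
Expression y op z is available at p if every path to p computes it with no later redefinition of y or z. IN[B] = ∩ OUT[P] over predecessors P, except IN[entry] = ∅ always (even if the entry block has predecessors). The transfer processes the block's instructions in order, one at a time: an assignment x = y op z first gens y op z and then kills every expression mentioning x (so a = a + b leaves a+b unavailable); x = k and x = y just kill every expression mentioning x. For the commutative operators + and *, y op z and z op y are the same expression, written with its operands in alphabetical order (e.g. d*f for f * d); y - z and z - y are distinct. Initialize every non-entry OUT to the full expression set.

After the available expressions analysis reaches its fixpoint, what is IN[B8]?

Fixpoint table:
  B0:  IN={}  OUT={}
  B1:  IN={}  OUT={a+a}
  B2:  IN={a+a}  OUT={a+a, b*c}
  B3:  IN={a+a, b*c}  OUT={b*c}
  B4:  IN={b*c}  OUT={b*c}
  B5:  IN={b*c}  OUT={b*c}
  B6:  IN={b*c}  OUT={b*c}
  B7:  IN={b*c}  OUT={b*c, b*e, e*f, f-a}
  B8:  IN={b*c, b*e, e*f, f-a}  OUT={b*c, b*e, e*f}

Merge at B8: IN[B8] = OUT[B7] = {b*c, b*e, e*f, f-a}

Answer: {b*c, b*e, e*f, f-a}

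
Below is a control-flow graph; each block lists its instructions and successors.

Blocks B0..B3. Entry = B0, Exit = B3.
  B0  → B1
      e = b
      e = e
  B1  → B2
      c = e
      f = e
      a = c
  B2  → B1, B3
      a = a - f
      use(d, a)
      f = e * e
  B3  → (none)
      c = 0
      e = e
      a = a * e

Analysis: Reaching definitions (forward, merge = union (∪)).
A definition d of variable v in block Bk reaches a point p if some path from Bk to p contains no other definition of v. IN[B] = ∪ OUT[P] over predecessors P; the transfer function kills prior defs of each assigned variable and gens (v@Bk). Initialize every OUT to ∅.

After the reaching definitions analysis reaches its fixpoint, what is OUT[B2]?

Answer: {a@B2, c@B1, e@B0, f@B2}

Trace:
Per-block solution:
  B0:  IN={}  OUT={e@B0}
  B1:  IN={a@B2, c@B1, e@B0, f@B2}  OUT={a@B1, c@B1, e@B0, f@B1}
  B2:  IN={a@B1, c@B1, e@B0, f@B1}  OUT={a@B2, c@B1, e@B0, f@B2}
  B3:  IN={a@B2, c@B1, e@B0, f@B2}  OUT={a@B3, c@B3, e@B3, f@B2}

Merge at B2: IN[B2] = OUT[B1] = {a@B1, c@B1, e@B0, f@B1}
Applying B2's transfer function to that IN value gives OUT[B2] (row B2 above).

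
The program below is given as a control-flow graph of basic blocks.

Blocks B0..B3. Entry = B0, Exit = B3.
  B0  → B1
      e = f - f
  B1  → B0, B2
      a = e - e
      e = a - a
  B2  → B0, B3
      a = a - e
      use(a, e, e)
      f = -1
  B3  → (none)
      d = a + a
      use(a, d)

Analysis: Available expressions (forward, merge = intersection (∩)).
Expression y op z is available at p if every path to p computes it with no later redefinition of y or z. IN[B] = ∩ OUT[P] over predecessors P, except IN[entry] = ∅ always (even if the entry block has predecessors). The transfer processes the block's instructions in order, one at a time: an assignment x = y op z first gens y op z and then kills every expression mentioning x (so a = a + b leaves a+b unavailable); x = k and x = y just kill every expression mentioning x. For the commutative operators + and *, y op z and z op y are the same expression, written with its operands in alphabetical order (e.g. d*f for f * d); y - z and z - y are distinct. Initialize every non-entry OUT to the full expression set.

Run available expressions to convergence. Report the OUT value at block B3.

Answer: {a+a}

Working:
Fixpoint table:
  B0: | IN={} | OUT={f-f}
  B1: | IN={f-f} | OUT={a-a, f-f}
  B2: | IN={a-a, f-f} | OUT={}
  B3: | IN={} | OUT={a+a}

Merge at B3: IN[B3] = OUT[B2] = {}
Applying B3's transfer function to that IN value gives OUT[B3] (row B3 above).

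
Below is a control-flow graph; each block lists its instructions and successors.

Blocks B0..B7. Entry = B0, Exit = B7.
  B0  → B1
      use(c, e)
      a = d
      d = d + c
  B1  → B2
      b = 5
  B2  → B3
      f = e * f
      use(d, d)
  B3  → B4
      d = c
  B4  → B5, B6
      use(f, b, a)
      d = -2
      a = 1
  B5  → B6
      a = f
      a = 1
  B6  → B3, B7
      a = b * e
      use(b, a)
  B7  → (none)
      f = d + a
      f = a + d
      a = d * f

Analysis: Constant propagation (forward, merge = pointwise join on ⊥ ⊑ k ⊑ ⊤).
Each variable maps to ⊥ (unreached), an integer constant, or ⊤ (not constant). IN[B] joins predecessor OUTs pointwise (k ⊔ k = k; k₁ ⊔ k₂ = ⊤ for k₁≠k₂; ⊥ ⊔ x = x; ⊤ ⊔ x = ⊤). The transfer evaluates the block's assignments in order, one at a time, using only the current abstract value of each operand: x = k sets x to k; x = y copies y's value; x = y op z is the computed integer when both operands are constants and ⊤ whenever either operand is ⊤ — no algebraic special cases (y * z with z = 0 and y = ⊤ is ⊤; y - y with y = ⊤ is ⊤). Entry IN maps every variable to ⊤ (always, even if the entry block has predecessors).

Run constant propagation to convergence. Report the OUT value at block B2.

Fixpoint table:
  B0:  IN=(all ⊤)  OUT=(all ⊤)
  B1:  IN=(all ⊤)  OUT={b:5; rest ⊤}
  B2:  IN={b:5; rest ⊤}  OUT={b:5; rest ⊤}
  B3:  IN={b:5; rest ⊤}  OUT={b:5; rest ⊤}
  B4:  IN={b:5; rest ⊤}  OUT={a:1, b:5, d:-2; rest ⊤}
  B5:  IN={a:1, b:5, d:-2; rest ⊤}  OUT={a:1, b:5, d:-2; rest ⊤}
  B6:  IN={a:1, b:5, d:-2; rest ⊤}  OUT={b:5, d:-2; rest ⊤}
  B7:  IN={b:5, d:-2; rest ⊤}  OUT={b:5, d:-2; rest ⊤}

Merge at B2: IN[B2] = OUT[B1] = {a: ⊤, b: 5, c: ⊤, d: ⊤, e: ⊤, f: ⊤}
Applying B2's transfer function to that IN value gives OUT[B2] (row B2 above).

Answer: {a: ⊤, b: 5, c: ⊤, d: ⊤, e: ⊤, f: ⊤}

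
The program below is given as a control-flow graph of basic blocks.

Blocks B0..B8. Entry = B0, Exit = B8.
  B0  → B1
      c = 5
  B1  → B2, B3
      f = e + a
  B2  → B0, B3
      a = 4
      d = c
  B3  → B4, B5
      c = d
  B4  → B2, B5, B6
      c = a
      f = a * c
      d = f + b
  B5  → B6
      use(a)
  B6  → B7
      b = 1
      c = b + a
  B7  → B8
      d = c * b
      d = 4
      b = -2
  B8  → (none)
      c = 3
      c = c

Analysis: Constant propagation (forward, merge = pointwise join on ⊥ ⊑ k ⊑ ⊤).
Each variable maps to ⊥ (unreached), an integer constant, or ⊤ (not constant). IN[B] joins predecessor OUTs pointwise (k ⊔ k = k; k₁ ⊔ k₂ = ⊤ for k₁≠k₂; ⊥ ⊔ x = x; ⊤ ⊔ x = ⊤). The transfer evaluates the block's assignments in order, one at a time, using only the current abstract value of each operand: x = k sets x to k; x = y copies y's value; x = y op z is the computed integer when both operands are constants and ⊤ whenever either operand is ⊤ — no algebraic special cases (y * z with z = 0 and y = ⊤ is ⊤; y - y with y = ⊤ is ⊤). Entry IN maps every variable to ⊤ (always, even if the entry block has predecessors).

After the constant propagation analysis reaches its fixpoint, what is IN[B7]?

Answer: {a: ⊤, b: 1, c: ⊤, d: ⊤, e: ⊤, f: ⊤}

Trace:
Converged values:
  B0:   IN=(all ⊤)   OUT={c:5; rest ⊤}
  B1:   IN={c:5; rest ⊤}   OUT={c:5; rest ⊤}
  B2:   IN=(all ⊤)   OUT={a:4; rest ⊤}
  B3:   IN=(all ⊤)   OUT=(all ⊤)
  B4:   IN=(all ⊤)   OUT=(all ⊤)
  B5:   IN=(all ⊤)   OUT=(all ⊤)
  B6:   IN=(all ⊤)   OUT={b:1; rest ⊤}
  B7:   IN={b:1; rest ⊤}   OUT={b:-2, d:4; rest ⊤}
  B8:   IN={b:-2, d:4; rest ⊤}   OUT={b:-2, c:3, d:4; rest ⊤}

Merge at B7: IN[B7] = OUT[B6] = {a: ⊤, b: 1, c: ⊤, d: ⊤, e: ⊤, f: ⊤}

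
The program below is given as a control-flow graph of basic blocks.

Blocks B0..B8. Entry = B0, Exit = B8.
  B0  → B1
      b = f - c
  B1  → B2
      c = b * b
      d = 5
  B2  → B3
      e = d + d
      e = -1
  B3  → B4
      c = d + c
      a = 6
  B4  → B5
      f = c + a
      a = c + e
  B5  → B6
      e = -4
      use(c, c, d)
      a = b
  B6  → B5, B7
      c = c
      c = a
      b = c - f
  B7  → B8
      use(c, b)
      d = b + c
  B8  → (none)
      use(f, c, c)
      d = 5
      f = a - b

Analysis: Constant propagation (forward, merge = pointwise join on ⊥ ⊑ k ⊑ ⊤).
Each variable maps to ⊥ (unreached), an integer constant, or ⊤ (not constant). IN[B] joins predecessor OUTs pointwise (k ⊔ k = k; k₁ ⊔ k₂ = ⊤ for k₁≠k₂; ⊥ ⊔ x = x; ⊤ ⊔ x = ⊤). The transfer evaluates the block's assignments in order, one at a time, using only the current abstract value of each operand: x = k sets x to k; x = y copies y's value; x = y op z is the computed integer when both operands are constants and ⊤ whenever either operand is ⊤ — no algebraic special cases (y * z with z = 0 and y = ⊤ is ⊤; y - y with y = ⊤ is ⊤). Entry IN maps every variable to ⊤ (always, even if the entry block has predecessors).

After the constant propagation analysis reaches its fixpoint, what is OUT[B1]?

Answer: {a: ⊤, b: ⊤, c: ⊤, d: 5, e: ⊤, f: ⊤}

Trace:
Per-block solution:
  B0:  IN=(all ⊤)  OUT=(all ⊤)
  B1:  IN=(all ⊤)  OUT={d:5; rest ⊤}
  B2:  IN={d:5; rest ⊤}  OUT={d:5, e:-1; rest ⊤}
  B3:  IN={d:5, e:-1; rest ⊤}  OUT={a:6, d:5, e:-1; rest ⊤}
  B4:  IN={a:6, d:5, e:-1; rest ⊤}  OUT={d:5, e:-1; rest ⊤}
  B5:  IN={d:5; rest ⊤}  OUT={d:5, e:-4; rest ⊤}
  B6:  IN={d:5, e:-4; rest ⊤}  OUT={d:5, e:-4; rest ⊤}
  B7:  IN={d:5, e:-4; rest ⊤}  OUT={e:-4; rest ⊤}
  B8:  IN={e:-4; rest ⊤}  OUT={d:5, e:-4; rest ⊤}

Merge at B1: IN[B1] = OUT[B0] = {a: ⊤, b: ⊤, c: ⊤, d: ⊤, e: ⊤, f: ⊤}
Applying B1's transfer function to that IN value gives OUT[B1] (row B1 above).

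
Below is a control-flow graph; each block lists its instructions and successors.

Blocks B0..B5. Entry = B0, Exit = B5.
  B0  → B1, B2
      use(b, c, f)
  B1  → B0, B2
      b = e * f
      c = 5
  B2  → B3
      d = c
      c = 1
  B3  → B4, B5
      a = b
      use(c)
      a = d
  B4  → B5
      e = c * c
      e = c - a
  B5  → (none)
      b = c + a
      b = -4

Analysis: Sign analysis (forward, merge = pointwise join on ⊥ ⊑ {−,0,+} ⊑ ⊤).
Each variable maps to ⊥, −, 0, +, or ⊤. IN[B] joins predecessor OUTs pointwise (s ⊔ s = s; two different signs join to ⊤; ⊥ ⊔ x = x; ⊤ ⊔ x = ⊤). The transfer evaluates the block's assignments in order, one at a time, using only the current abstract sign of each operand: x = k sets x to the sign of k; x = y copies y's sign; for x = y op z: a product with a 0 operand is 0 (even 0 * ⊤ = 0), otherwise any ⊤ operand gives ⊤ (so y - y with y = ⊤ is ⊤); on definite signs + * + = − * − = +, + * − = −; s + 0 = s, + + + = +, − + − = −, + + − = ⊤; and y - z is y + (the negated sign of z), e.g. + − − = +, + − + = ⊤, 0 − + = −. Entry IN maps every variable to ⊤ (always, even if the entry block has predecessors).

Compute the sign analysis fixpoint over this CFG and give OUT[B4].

Answer: {a: ⊤, b: ⊤, c: +, d: ⊤, e: ⊤, f: ⊤}

Derivation:
Converged values:
  B0: | IN=(all ⊤) | OUT=(all ⊤)
  B1: | IN=(all ⊤) | OUT={c:+; rest ⊤}
  B2: | IN=(all ⊤) | OUT={c:+; rest ⊤}
  B3: | IN={c:+; rest ⊤} | OUT={c:+; rest ⊤}
  B4: | IN={c:+; rest ⊤} | OUT={c:+; rest ⊤}
  B5: | IN={c:+; rest ⊤} | OUT={b:-, c:+; rest ⊤}

Merge at B4: IN[B4] = OUT[B3] = {a: ⊤, b: ⊤, c: +, d: ⊤, e: ⊤, f: ⊤}
Applying B4's transfer function to that IN value gives OUT[B4] (row B4 above).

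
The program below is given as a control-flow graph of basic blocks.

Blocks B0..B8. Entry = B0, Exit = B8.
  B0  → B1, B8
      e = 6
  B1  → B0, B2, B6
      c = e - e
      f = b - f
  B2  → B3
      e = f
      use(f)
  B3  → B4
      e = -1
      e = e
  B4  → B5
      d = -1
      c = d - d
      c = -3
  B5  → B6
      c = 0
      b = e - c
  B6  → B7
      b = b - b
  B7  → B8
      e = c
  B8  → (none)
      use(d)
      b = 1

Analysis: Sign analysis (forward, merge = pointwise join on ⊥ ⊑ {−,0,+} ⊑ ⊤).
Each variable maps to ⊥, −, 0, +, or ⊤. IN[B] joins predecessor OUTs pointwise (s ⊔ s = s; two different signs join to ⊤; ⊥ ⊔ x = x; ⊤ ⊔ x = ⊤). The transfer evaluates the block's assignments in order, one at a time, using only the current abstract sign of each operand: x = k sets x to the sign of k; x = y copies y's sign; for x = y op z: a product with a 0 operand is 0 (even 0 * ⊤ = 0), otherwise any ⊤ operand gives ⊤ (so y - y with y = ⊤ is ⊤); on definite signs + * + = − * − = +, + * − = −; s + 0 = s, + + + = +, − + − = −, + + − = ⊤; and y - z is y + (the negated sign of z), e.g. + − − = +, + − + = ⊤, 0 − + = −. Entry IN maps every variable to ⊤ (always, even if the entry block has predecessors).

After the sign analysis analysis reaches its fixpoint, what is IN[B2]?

Answer: {a: ⊤, b: ⊤, c: ⊤, d: ⊤, e: +, f: ⊤}

Derivation:
Per-block solution:
  B0:  IN=(all ⊤)  OUT={e:+; rest ⊤}
  B1:  IN={e:+; rest ⊤}  OUT={e:+; rest ⊤}
  B2:  IN={e:+; rest ⊤}  OUT=(all ⊤)
  B3:  IN=(all ⊤)  OUT={e:-; rest ⊤}
  B4:  IN={e:-; rest ⊤}  OUT={c:-, d:-, e:-; rest ⊤}
  B5:  IN={c:-, d:-, e:-; rest ⊤}  OUT={b:-, c:0, d:-, e:-; rest ⊤}
  B6:  IN=(all ⊤)  OUT=(all ⊤)
  B7:  IN=(all ⊤)  OUT=(all ⊤)
  B8:  IN=(all ⊤)  OUT={b:+; rest ⊤}

Merge at B2: IN[B2] = OUT[B1] = {a: ⊤, b: ⊤, c: ⊤, d: ⊤, e: +, f: ⊤}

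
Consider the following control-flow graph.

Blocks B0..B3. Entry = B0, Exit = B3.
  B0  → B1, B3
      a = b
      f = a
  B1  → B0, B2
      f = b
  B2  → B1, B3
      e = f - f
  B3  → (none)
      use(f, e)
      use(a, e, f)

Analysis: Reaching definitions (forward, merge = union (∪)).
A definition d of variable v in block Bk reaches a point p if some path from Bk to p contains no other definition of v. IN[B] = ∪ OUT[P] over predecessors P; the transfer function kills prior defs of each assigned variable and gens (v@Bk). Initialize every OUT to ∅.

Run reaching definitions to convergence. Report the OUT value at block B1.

Fixpoint table:
  B0:   IN={a@B0, e@B2, f@B1}   OUT={a@B0, e@B2, f@B0}
  B1:   IN={a@B0, e@B2, f@B0, f@B1}   OUT={a@B0, e@B2, f@B1}
  B2:   IN={a@B0, e@B2, f@B1}   OUT={a@B0, e@B2, f@B1}
  B3:   IN={a@B0, e@B2, f@B0, f@B1}   OUT={a@B0, e@B2, f@B0, f@B1}

Merge at B1: IN[B1] = OUT[B0] ⊔ OUT[B2] = {a@B0, e@B2, f@B0, f@B1}
Applying B1's transfer function to that IN value gives OUT[B1] (row B1 above).

Answer: {a@B0, e@B2, f@B1}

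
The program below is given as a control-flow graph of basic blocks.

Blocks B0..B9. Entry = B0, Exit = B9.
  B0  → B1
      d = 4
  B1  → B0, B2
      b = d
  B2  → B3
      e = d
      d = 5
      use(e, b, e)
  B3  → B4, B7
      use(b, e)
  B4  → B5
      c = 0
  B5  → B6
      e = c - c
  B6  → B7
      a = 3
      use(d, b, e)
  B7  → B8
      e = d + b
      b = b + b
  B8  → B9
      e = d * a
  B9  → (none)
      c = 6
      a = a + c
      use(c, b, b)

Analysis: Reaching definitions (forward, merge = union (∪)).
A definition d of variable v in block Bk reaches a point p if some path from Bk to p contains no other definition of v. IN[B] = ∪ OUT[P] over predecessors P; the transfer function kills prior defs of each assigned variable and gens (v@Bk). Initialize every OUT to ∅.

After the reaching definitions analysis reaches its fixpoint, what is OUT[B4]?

Answer: {b@B1, c@B4, d@B2, e@B2}

Trace:
Per-block solution:
  B0:   IN={b@B1, d@B0}   OUT={b@B1, d@B0}
  B1:   IN={b@B1, d@B0}   OUT={b@B1, d@B0}
  B2:   IN={b@B1, d@B0}   OUT={b@B1, d@B2, e@B2}
  B3:   IN={b@B1, d@B2, e@B2}   OUT={b@B1, d@B2, e@B2}
  B4:   IN={b@B1, d@B2, e@B2}   OUT={b@B1, c@B4, d@B2, e@B2}
  B5:   IN={b@B1, c@B4, d@B2, e@B2}   OUT={b@B1, c@B4, d@B2, e@B5}
  B6:   IN={b@B1, c@B4, d@B2, e@B5}   OUT={a@B6, b@B1, c@B4, d@B2, e@B5}
  B7:   IN={a@B6, b@B1, c@B4, d@B2, e@B2, e@B5}   OUT={a@B6, b@B7, c@B4, d@B2, e@B7}
  B8:   IN={a@B6, b@B7, c@B4, d@B2, e@B7}   OUT={a@B6, b@B7, c@B4, d@B2, e@B8}
  B9:   IN={a@B6, b@B7, c@B4, d@B2, e@B8}   OUT={a@B9, b@B7, c@B9, d@B2, e@B8}

Merge at B4: IN[B4] = OUT[B3] = {b@B1, d@B2, e@B2}
Applying B4's transfer function to that IN value gives OUT[B4] (row B4 above).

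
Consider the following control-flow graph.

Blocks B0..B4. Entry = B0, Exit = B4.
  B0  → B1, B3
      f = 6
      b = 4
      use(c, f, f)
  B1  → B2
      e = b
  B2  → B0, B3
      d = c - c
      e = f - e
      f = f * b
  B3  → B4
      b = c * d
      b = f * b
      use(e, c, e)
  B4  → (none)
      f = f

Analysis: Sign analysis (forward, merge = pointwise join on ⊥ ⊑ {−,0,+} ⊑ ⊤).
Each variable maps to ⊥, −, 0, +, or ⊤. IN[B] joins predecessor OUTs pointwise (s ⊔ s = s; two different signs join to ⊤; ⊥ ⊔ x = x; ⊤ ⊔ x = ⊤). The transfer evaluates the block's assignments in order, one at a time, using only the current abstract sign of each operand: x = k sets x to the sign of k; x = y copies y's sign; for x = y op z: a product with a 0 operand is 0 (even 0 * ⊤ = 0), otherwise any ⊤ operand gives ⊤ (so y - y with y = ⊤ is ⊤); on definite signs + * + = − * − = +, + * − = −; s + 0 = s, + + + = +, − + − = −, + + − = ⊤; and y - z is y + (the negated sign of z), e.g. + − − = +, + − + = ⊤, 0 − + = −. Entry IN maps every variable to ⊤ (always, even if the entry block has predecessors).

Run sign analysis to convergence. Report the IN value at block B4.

Answer: {a: ⊤, b: ⊤, c: ⊤, d: ⊤, e: ⊤, f: +}

Trace:
Converged values:
  B0:   IN=(all ⊤)   OUT={b:+, f:+; rest ⊤}
  B1:   IN={b:+, f:+; rest ⊤}   OUT={b:+, e:+, f:+; rest ⊤}
  B2:   IN={b:+, e:+, f:+; rest ⊤}   OUT={b:+, f:+; rest ⊤}
  B3:   IN={b:+, f:+; rest ⊤}   OUT={f:+; rest ⊤}
  B4:   IN={f:+; rest ⊤}   OUT={f:+; rest ⊤}

Merge at B4: IN[B4] = OUT[B3] = {a: ⊤, b: ⊤, c: ⊤, d: ⊤, e: ⊤, f: +}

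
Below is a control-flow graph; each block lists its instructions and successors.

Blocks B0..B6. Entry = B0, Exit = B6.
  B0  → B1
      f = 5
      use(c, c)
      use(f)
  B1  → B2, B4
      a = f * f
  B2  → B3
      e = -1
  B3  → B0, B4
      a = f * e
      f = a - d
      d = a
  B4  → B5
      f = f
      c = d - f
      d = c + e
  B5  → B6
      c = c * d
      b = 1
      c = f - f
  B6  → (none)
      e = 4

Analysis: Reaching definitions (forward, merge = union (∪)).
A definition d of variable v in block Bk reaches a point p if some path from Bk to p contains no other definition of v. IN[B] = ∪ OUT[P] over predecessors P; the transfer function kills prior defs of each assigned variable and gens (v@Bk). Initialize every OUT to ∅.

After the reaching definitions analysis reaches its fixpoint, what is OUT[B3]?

Fixpoint table:
  B0: | IN={a@B3, d@B3, e@B2, f@B3} | OUT={a@B3, d@B3, e@B2, f@B0}
  B1: | IN={a@B3, d@B3, e@B2, f@B0} | OUT={a@B1, d@B3, e@B2, f@B0}
  B2: | IN={a@B1, d@B3, e@B2, f@B0} | OUT={a@B1, d@B3, e@B2, f@B0}
  B3: | IN={a@B1, d@B3, e@B2, f@B0} | OUT={a@B3, d@B3, e@B2, f@B3}
  B4: | IN={a@B1, a@B3, d@B3, e@B2, f@B0, f@B3} | OUT={a@B1, a@B3, c@B4, d@B4, e@B2, f@B4}
  B5: | IN={a@B1, a@B3, c@B4, d@B4, e@B2, f@B4} | OUT={a@B1, a@B3, b@B5, c@B5, d@B4, e@B2, f@B4}
  B6: | IN={a@B1, a@B3, b@B5, c@B5, d@B4, e@B2, f@B4} | OUT={a@B1, a@B3, b@B5, c@B5, d@B4, e@B6, f@B4}

Merge at B3: IN[B3] = OUT[B2] = {a@B1, d@B3, e@B2, f@B0}
Applying B3's transfer function to that IN value gives OUT[B3] (row B3 above).

Answer: {a@B3, d@B3, e@B2, f@B3}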